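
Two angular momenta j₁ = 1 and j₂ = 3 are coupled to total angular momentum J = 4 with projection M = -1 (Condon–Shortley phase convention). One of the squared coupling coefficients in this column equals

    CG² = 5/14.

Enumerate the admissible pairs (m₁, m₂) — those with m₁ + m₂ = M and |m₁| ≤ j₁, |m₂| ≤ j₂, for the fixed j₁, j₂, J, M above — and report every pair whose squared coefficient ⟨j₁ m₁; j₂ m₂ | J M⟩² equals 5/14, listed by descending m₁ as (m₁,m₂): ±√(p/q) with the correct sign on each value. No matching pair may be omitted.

(-1,0): +√(5/14)

Admissible pairs with m₁+m₂ = M = -1: (-1,0), (0,-1), (1,-2)
  (m₁,m₂)=(1,-2): CG² = 3/28, CG = +√(3/28)
  (m₁,m₂)=(0,-1): CG² = 15/28, CG = +√(15/28)
  (m₁,m₂)=(-1,0): CG² = 5/14, CG = +√(5/14)   ← matches the target
Pairs with CG² = 5/14: (-1,0): +√(5/14)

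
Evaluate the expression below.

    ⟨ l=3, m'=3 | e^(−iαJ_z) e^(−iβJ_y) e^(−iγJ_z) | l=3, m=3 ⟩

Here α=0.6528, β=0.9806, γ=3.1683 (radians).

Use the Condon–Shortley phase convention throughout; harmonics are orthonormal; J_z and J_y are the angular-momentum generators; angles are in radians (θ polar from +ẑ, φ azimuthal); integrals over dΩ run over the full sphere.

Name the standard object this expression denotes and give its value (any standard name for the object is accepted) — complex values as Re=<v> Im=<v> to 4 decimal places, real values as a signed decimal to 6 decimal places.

Wigner D-matrix element, Re=0.2125 Im=0.4208

This is a Wigner D-matrix element — the rotation-matrix element ⟨l m'| R(α,β,γ) |l m⟩ in the angular-momentum basis.
D^3_{3,3}(0.6528,0.9806,3.1683) = e^{-i·3·0.6528}·d^3_{3,3}(0.9806)·e^{-i·3·3.1683}. Compute d first:
With c≡cos(β/2)=0.882192 and s≡sin(β/2)=0.470891, N=[720·1·720·1]^{1/2}=720.000000
Admissible k: 0..0 (factorial args all ≥0)
  k=0: (−1)^0·720.0000/(720)·0.8822^6·0.4709^0 = +0.471387
d^3_{3,3}(0.9806) = +0.471387
D = (-0.377971-0.925817i)·(+0.471387)·(-0.996792+0.080036i) = +0.212528+0.420758i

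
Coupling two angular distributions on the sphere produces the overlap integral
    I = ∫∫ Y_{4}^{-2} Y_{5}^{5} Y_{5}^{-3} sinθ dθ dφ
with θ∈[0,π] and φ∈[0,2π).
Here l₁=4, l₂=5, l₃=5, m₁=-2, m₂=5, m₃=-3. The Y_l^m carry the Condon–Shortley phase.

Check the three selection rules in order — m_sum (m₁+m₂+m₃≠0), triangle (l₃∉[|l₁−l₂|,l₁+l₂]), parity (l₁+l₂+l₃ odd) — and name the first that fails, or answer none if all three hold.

Σmᵢ = 0  ✓
l₃∈[|l₁−l₂|,l₁+l₂]=[1,9], have l₃=5  ✓
Σlᵢ = 14 ⇒ even  ✓

none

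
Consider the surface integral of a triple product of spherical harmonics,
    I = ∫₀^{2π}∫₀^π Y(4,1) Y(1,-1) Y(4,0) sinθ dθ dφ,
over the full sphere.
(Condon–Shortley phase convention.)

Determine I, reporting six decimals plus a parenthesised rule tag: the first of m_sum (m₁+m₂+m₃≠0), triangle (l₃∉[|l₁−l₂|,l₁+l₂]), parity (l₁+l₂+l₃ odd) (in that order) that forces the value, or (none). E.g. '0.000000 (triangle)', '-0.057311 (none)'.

l₁+l₂+l₃=9 is odd: 3j(l;000)=0 ⇒ I=0

0.000000 (parity)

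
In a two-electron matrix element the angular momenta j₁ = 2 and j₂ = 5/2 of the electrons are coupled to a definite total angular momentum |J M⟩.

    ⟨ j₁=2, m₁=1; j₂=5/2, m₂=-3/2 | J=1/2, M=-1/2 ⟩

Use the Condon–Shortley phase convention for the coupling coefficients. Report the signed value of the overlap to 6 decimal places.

−√(4/15) = -0.516398

√[2·4!0!1!/6! · 3!1!1!4!0!1!] = √(48/5)
  +(−1)^1/∏(1,3,0,0,0,1)! = -1/6  (running -1/6)
⟨..|..⟩ = √(48/5)·(-1/6) = -0.516398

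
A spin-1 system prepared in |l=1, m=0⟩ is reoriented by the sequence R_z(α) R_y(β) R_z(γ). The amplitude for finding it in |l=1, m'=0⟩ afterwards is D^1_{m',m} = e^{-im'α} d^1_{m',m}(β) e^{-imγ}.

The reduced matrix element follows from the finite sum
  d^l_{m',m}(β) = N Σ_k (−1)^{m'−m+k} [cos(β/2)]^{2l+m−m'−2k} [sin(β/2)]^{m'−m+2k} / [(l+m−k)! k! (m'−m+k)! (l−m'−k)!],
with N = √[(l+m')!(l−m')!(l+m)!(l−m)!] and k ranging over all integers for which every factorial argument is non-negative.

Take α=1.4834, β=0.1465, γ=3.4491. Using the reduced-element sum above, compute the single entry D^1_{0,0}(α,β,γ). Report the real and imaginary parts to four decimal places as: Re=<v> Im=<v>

Split into d^1_{0,0}(β=0.1465) × two z-phases.
c=cos(0.146500/2)=0.997318, s=sin(0.146500/2)=0.073185; N=√[1·1·1·1]=1.000000
The bounds max(0,m−m')=0 and min(l+m,l−m')=1 give 2 terms
  k=0: (−1)^0·1.0000/(1)·0.9973^2·0.0732^0 = +0.994644
  k=1: (−1)^1·1.0000/(1)·0.9973^0·0.0732^2 = -0.005356
d^1_{0,0}(0.1465) = +0.994644 -0.005356 = +0.989288
D = (+1.000000+0.000000i)·(+0.989288)·(+1.000000+0.000000i) = +0.989288+0.000000i

Re=0.9893 Im=0.0000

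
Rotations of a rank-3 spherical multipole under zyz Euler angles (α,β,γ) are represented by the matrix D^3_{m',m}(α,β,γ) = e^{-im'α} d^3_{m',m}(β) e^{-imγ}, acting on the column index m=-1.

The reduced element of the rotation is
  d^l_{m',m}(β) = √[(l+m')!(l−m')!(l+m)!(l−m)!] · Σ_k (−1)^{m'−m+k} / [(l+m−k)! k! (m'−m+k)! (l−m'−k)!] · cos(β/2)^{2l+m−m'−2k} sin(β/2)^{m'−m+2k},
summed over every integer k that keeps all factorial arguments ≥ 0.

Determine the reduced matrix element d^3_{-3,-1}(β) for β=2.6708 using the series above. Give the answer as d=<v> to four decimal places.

d^3_{-3,-1}(β=2.6708) via the finite sum:
With c≡cos(β/2)=0.233228 and s≡sin(β/2)=0.972422, N=[1·720·2·24]^{1/2}=185.903201
Admissible k: 2..2 (factorial args all ≥0)
  k=2: (−1)^0·185.9032/(48)·0.2332^4·0.9724^2 = +0.010836
d^3_{-3,-1}(2.6708) = +0.010836

d=0.0108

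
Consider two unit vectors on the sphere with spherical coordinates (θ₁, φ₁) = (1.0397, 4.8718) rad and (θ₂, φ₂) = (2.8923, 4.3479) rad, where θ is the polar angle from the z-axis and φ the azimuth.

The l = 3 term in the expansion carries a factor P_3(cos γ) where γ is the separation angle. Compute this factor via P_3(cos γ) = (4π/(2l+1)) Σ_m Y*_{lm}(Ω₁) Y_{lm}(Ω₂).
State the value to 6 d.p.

Expand P_3 via completeness: Σ_{m} conj(Y_{3,m}) at Ω₁ times Y_{3,m} at Ω₂ —
  m=-3: Y*=-0.12309 + 0.23746j  Y=0.00557 - 0.00288j  product -0.00000 + 0.00168j
  m=-2: Y*=-0.36544 - 0.12063j  Y=0.04496 + 0.04016j  product -0.01159 - 0.02010j
  m=-1: Y*=0.01250 - 0.07775j  Y=-0.10504 + 0.27531j  product 0.02009 + 0.01161j
  m=+0: Y*=-0.32460 + 0.00000j  Y=-0.61322 + 0.00000j  product 0.19905 + 0.00000j
  m=+1: Y*=-0.01250 - 0.07775j  Y=0.10504 + 0.27531j  product 0.02009 - 0.01161j
  m=+2: Y*=-0.36544 + 0.12063j  Y=0.04496 - 0.04016j  product -0.01159 + 0.02010j
  m=+3: Y*=0.12309 + 0.23746j  Y=-0.00557 - 0.00288j  product -0.00000 - 0.00168j
Σ over m = 0.21606 - 0.00000j; ×(4π/7) → 0.38786 - 0.00000j. Real part: 0.387863

0.387863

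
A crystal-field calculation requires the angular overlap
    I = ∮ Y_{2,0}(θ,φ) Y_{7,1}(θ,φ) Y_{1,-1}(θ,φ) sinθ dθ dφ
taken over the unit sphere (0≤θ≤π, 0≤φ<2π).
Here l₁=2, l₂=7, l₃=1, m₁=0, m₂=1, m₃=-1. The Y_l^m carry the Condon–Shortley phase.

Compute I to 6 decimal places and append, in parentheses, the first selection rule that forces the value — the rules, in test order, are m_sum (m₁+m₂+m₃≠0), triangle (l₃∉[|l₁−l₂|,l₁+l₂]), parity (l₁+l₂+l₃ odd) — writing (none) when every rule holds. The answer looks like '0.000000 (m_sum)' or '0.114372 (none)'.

0.000000 (triangle)

|2−7|≤1≤2+7 violated ⇒ I = 0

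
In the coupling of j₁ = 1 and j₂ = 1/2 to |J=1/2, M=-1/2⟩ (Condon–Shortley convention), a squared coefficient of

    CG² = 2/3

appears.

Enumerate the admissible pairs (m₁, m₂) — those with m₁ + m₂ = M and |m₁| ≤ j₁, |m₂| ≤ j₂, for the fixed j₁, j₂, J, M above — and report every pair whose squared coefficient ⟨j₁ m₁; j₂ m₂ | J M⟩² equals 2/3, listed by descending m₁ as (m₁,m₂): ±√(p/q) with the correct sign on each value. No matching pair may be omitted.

Admissible pairs with m₁+m₂ = M = -1/2: (-1,1/2), (0,-1/2)
  (m₁,m₂)=(0,-1/2): CG² = 1/3, CG = +√(1/3)
  (m₁,m₂)=(-1,1/2): CG² = 2/3, CG = −√(2/3)   ← matches the target
Pairs with CG² = 2/3: (-1,1/2): −√(2/3)

(-1,1/2): −√(2/3)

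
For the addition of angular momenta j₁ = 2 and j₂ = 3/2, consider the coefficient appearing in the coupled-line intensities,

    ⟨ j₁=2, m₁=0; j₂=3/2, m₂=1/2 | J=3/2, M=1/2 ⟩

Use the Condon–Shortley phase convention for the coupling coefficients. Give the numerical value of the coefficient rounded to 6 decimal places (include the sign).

j₁+j₂−J=2  J+j₁−j₂=2  J−j₁+j₂=1  j₁+j₂+J+1=6
(j₁±m₁, j₂±m₂, J±M) = (2,2,2,1,2,1)
P² = 16/45
sum k=1..2:
  [1] −1/1 = -1
  [2] +1/4 = 1/4
S = -3/4
C² = P²·S² = 1/5 ; C = -0.447214

-0.447214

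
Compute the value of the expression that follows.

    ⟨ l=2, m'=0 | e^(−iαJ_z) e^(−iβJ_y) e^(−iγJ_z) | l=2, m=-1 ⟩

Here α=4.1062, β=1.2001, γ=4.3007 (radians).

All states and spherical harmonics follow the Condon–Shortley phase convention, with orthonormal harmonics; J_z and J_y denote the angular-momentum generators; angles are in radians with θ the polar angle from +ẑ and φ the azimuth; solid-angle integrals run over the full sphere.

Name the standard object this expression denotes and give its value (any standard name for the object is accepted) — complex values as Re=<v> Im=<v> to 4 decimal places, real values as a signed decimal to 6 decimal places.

Wigner D-matrix element, Re=0.1655 Im=0.3790

This is a Wigner D-matrix element — the rotation-matrix element ⟨l m'| R(α,β,γ) |l m⟩ in the angular-momentum basis.
Split into d^2_{0,-1}(β=1.2001) × two z-phases.
Half-angle: c=0.825307, s=0.564684. N=√(2·2·1·6)=4.898979
Admissible k: 0..1 (factorial args all ≥0)
  k=0: (−1)^1·4.8990/(2)·0.8253^3·0.5647^1 = -0.777550
  k=1: (−1)^2·4.8990/(2)·0.8253^1·0.5647^3 = +0.364005
d^2_{0,-1}(1.2001) = -0.777550 +0.364005 = -0.413545
D = (+1.000000+0.000000i)·(-0.413545)·(-0.400158-0.916446i) = +0.165483+0.378992i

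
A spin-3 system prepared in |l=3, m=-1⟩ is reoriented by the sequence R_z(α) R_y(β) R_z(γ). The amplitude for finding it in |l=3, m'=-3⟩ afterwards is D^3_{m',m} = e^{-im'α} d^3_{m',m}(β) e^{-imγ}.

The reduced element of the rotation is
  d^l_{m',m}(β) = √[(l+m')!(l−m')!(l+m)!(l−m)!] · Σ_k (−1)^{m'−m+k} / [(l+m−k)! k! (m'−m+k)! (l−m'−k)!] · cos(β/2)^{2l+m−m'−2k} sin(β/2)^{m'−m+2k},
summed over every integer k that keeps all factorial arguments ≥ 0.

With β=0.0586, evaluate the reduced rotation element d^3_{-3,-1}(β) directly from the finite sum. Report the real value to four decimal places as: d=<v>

d=0.0033

d^3_{-3,-1}(β=0.0586) via the finite sum:
Half-angle: c=0.999571, s=0.029296. N=√(1·720·2·24)=185.903201
k: max(0,(-1)−(-3))=2 … min(3+(-1),3−(-3))=2
  k=2: (−1)^0·185.9032/(48)·0.9996^4·0.0293^2 = +0.003318
d^3_{-3,-1}(0.0586) = +0.003318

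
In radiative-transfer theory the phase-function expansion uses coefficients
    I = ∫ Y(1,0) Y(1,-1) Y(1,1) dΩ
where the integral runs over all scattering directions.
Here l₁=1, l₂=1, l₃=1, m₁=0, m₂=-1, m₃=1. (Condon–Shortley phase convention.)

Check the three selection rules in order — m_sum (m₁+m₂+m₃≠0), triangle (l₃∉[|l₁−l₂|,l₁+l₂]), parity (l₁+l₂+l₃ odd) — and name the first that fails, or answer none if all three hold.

parity

azimuthal sum: 0 − 1 + 1 = 0  ✓
0 ≤ 1 ≤ 2 (triangle on l)  ✓
L = 1 + 1 + 1 = 3 (odd)  ✗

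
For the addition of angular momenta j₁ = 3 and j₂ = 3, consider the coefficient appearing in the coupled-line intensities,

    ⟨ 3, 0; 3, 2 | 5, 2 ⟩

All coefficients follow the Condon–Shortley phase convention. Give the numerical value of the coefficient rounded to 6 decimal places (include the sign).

−√(1/3) ≈ -0.577350

triangle: 1!*5!*5!/12! = 14400/479001600
(j±m)!: 3!*3!*5!*1!*7!*3! = 130636800
prefactor² = (2J+1)*Δ*N² = 43200
  k=0: +1/(0!*1!*3!*5!*2!*0!) = 1/1440
  k=1: −1/(1!*0!*2!*4!*3!*1!) = -1/288
Σ = -1/360  ⇒  CG² = 43200*(-1/360)² = 1/3
CG = −√(1/3) = -0.577350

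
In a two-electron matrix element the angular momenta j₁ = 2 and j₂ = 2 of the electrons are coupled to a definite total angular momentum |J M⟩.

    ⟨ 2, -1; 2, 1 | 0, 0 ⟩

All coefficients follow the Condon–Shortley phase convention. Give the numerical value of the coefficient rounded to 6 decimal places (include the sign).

√[1·4!0!0!/5! · 1!3!3!1!0!0!] = √(36/5)
  +(−1)^3/∏(3,1,0,0,0,0)! = -1/6  (running -1/6)
⟨..|..⟩ = √(36/5)·(-1/6) = -0.447214

−√(1/5) = -0.447214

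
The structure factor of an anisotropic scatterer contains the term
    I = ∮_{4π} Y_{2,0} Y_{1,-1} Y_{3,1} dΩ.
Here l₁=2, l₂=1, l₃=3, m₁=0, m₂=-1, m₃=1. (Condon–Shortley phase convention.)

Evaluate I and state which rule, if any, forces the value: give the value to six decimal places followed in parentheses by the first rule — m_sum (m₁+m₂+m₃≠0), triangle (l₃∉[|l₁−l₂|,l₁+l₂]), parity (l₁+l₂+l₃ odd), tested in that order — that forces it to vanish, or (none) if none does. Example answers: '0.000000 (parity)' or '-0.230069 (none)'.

-0.202301 (none)

Checks pass: Σm=0; 6 even; l₃=3∈[1,3].
(2·2+1)(2·1+1)(2·3+1) = 105
Δ: 0! 4! 2! / 7! → 1/105
sum: t=0:+1/4 = 1/4
3j²(2 1 3; 0 0 0) = Δ·Π!·Σ² = 3/35  (sign -1)
sum: t=0:+1/8 = 1/8
3j²(2 1 3; 0 -1 1) = Δ·Π!·Σ² = 2/35  (sign +1)
combine: 4πI² = 105·3/35·2/35 = 18/35
take √, sign -1: I = -0.20230066
No selection rule forces the value: the integral is nonzero (none).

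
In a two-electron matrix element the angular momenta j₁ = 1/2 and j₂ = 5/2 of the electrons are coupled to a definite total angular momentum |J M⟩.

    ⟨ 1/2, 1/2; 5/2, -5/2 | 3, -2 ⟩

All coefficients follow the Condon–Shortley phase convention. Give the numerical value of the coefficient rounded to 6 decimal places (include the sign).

+0.408248  (= +√(1/6))

j₁+j₂−J=0  J+j₁−j₂=1  J−j₁+j₂=5  j₁+j₂+J+1=7
(j₁±m₁, j₂±m₂, J±M) = (1,0,0,5,1,5)
P² = 2400
sum k=0..0:
  [0] +1/120 = 1/120
S = 1/120
C² = P²·S² = 1/6 ; C = +0.408248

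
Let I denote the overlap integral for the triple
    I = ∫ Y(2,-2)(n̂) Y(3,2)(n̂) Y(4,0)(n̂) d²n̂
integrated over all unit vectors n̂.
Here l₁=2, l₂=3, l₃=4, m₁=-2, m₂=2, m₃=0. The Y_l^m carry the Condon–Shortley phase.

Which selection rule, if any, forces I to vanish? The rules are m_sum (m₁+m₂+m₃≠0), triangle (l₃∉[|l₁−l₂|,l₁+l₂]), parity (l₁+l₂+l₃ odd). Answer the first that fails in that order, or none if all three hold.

Σmᵢ = 0  ✓
l₃∈[|l₁−l₂|,l₁+l₂]=[1,5], have l₃=4  ✓
Σlᵢ = 9 ⇒ odd  ✗

parity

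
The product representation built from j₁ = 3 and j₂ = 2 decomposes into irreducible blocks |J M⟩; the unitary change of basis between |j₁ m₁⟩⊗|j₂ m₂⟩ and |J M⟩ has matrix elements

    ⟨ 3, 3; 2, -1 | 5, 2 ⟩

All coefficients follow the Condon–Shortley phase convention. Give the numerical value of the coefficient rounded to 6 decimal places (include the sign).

j₁+j₂−J=0  J+j₁−j₂=6  J−j₁+j₂=4  j₁+j₂+J+1=11
(j₁±m₁, j₂±m₂, J±M) = (6,0,1,3,7,3)
P² = 622080
sum k=0..0:
  [0] +1/4320 = 1/4320
S = 1/4320
C² = P²·S² = 1/30 ; C = +0.182574

+0.182574  (= +√(1/30))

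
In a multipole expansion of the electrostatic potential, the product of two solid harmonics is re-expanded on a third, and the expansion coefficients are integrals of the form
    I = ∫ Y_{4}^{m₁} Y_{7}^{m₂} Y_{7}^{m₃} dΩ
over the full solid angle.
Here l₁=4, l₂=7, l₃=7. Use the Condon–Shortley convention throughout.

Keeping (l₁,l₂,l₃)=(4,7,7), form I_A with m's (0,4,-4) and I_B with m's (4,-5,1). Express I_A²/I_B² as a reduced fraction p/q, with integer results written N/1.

Same 4,7,7: normalisation and zero-m 3j drop out of the ratio.
A: Δ: 4! 4! 10! / 19! → 1/58198140; sum: t=1:−1/130636800 t=2:+1/5806080 t=3:−1/2903040 t=4:+1/17418240 = -1/8164800; 3j²(4 7 7; 0 4 -4) = Δ·Π!·Σ² = 11264/1322685  (sign +1)
B: Δ: 4! 4! 10! / 19! → 1/58198140; sum: t=0:+1/46448640 = 1/46448640; 3j²(4 7 7; 4 -5 1) = Δ·Π!·Σ² = 75/8398  (sign +1)
I_A²/I_B² = (11264/1322685)/(75/8398) = 22528/23625

22528/23625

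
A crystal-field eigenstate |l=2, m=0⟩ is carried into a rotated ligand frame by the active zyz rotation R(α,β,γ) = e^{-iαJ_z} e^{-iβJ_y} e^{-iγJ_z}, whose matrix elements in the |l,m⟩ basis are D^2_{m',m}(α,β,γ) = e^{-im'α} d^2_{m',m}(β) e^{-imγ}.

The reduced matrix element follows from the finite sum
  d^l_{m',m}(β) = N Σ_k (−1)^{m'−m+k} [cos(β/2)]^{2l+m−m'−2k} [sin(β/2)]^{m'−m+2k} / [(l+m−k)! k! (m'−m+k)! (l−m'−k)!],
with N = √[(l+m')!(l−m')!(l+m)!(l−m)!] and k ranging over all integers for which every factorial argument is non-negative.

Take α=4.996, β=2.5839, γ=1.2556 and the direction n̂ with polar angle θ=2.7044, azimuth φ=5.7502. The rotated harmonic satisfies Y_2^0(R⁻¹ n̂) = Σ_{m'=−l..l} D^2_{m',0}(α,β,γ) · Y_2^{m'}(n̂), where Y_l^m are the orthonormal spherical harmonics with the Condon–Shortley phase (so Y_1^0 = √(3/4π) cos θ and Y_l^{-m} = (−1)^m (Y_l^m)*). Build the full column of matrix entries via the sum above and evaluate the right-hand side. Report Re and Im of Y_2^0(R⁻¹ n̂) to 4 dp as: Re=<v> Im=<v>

Re=0.5065 Im=0.0000

Need the full column D^2_{m',0} for m'=−2..2 at α=4.9960, β=2.5839, γ=1.2556.
cos(β/2)=0.275247, sin(β/2)=0.961374
d^2_{-2,0}: single k=2 term ⇒ +0.171516;  D = -0.144656-0.092154i
d^2_{-1,0}: k∈[1..2] ⇒ +0.049106 -0.599066 = -0.549960;  D = -0.153892+0.527989i
d^2_{0,0}: k∈[0..2] ⇒ +0.005740 -0.280084 +0.854218 = +0.579874;  D = +0.579874+0.000000i
d^2_{1,0}: k∈[0..1] ⇒ -0.049106 +0.599066 = +0.549960;  D = +0.153892+0.527989i
d^2_{2,0}: single k=0 term ⇒ +0.171516;  D = -0.144656+0.092154i
Y_2^{m'}(θ=2.7044,φ=5.7502) and Σ D·Y over m':
  (-0.1447-0.0922i)·(+0.0335+0.0606i)  (-0.1539+0.5280i)·(-0.2552-0.1506i)  (+0.5799+0.0000i)·(+0.4612+0.0000i)  (+0.1539+0.5280i)·(+0.2552-0.1506i)  (-0.1447+0.0922i)·(+0.0335-0.0606i)
Y_2^0(R⁻¹ n̂) = +0.506450+0.000000i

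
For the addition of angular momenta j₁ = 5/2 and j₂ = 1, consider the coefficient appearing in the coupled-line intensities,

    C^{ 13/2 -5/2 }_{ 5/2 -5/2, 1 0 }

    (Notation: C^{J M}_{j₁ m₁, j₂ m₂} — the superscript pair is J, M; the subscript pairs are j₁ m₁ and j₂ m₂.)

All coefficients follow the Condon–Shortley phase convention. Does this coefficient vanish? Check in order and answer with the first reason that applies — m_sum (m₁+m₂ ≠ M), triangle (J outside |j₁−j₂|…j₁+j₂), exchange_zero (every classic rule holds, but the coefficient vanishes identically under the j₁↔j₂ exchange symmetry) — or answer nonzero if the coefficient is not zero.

m-sum: m₁+m₂ = -5/2+0 = -5/2, M = -5/2  ✓
triangle: need |j₁−j₂| ≤ J ≤ j₁+j₂, i.e. J ∈ [3/2, 7/2]; J = 13/2 is outside ✗ ⇒ coefficient is 0

triangle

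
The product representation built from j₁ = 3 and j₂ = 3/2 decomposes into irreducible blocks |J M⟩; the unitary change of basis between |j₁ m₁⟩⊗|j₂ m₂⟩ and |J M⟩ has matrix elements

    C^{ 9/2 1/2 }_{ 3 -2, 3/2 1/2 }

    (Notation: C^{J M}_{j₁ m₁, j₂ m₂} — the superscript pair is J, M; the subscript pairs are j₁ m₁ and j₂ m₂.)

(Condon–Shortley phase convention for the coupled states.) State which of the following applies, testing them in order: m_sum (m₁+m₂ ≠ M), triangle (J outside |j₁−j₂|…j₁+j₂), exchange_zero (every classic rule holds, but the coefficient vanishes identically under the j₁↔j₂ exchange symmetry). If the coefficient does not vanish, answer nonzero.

m_sum

m-sum: m₁+m₂ = -2+1/2 = -3/2, M = 1/2  ✗ ⇒ coefficient is 0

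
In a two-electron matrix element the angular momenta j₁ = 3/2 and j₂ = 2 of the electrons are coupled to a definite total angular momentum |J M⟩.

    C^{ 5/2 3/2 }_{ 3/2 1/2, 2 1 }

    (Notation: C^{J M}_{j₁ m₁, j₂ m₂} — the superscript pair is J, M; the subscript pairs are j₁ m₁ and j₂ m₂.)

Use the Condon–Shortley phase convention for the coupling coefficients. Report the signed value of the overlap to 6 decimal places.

-0.169031

triangle: 1!×2!×3!/7! = 12/5040
(j±m)!: 2!×1!×3!×1!×4!×1! = 288
prefactor² = (2J+1)×Δ×N² = 144/35
  k=0: +1/(0!×1!×1!×3!×1!×0!) = 1/6
  k=1: −1/(1!×0!×0!×2!×2!×1!) = -1/4
Σ = -1/12  ⇒  CG² = 144/35×(-1/12)² = 1/35
CG = −√(1/35) = -0.169031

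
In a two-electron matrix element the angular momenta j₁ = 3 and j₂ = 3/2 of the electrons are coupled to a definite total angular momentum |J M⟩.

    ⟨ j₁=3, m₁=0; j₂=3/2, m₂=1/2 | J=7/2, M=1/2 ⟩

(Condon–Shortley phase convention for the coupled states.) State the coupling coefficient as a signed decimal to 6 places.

j₁+j₂−J=1  J+j₁−j₂=5  J−j₁+j₂=2  j₁+j₂+J+1=9
(j₁±m₁, j₂±m₂, J±M) = (3,3,2,1,4,3)
P² = 384/7
sum k=0..1:
  [0] +1/24 = 1/24
  [1] −1/12 = -1/12
S = -1/24
C² = P²·S² = 2/21 ; C = -0.308607

-0.308607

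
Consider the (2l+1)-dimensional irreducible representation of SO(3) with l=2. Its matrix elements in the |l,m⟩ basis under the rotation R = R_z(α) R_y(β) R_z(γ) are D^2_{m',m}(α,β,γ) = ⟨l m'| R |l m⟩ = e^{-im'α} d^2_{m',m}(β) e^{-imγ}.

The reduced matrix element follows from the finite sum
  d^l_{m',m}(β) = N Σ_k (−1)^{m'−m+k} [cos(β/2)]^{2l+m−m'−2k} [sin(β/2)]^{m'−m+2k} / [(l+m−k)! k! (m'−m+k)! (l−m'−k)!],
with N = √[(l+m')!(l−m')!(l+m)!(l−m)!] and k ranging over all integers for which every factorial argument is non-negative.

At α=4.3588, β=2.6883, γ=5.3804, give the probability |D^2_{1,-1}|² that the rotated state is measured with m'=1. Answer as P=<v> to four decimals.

Split into d^2_{1,-1}(β=2.6883) × two z-phases.
c=cos(2.688300/2)=0.224711, s=sin(2.688300/2)=0.974425; N=√[6·1·1·6]=6.000000
The bounds max(0,m−m')=0 and min(l+m,l−m')=1 give 2 terms
  k=0: (−1)^2·6.0000/(2)·0.2247^2·0.9744^2 = +0.143836
  k=1: (−1)^3·6.0000/(6)·0.2247^0·0.9744^4 = -0.901560
d^2_{1,-1}(2.6883) = +0.143836 -0.901560 = -0.757724
|D^2_{1,-1}|² = |d^2_{1,-1}(β)|² = (-0.757724)² = 0.574146 (the z-rotation phases have unit modulus)

P=0.5741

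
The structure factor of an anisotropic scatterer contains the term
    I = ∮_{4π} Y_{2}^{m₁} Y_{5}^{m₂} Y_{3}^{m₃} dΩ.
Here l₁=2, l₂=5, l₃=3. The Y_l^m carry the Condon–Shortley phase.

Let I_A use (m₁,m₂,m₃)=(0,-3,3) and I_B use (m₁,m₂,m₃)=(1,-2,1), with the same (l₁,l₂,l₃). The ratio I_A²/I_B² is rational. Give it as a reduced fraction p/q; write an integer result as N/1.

Shared (l₁,l₂,l₃)=(2,5,3): N and (l;000)² cancel in I_A²/I_B².
A: Δ = 4!·0!·6!/11! = 1/2310; Racah Σ t=2..2: t=2:+1/2880 = 1/2880; ⇒ 3j(2 5 3; 0 -3 3)² = 2/165, sgn +1
B: Δ = 4!·0!·6!/11! = 1/2310; Racah Σ t=1..1: t=1:−1/288 = -1/288; ⇒ 3j(2 5 3; 1 -2 1)² = 1/22, sgn -1
I_A²/I_B² = (2/165)/(1/22) = 4/15

4/15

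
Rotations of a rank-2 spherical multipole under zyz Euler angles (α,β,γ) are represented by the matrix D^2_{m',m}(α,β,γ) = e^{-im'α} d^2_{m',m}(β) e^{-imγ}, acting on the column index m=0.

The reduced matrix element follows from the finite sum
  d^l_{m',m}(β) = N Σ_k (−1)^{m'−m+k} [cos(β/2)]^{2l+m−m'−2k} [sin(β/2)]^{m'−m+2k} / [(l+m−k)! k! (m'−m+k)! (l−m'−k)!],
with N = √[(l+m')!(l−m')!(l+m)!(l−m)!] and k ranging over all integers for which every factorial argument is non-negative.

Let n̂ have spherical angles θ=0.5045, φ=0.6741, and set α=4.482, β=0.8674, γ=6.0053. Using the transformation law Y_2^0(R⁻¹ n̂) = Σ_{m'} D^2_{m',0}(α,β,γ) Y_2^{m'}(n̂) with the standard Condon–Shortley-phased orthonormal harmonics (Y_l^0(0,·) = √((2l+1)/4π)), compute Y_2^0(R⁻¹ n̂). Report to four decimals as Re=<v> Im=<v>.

Re=-0.2431 Im=0.0000

Need the full column D^2_{m',0} for m'=−2..2 at α=4.4820, β=0.8674, γ=6.0053.
cos(β/2)=0.907417, sin(β/2)=0.420231
d^2_{-2,0}: single k=2 term ⇒ +0.356177;  D = -0.319030+0.158372i
d^2_{-1,0}: k∈[1..2] ⇒ +0.769103 -0.164948 = +0.604155;  D = -0.137963-0.588192i
d^2_{0,0}: k∈[0..2] ⇒ +0.677997 -0.581635 +0.031186 = +0.127548;  D = +0.127548+0.000000i
d^2_{1,0}: k∈[0..1] ⇒ -0.769103 +0.164948 = -0.604155;  D = +0.137963-0.588192i
d^2_{2,0}: single k=0 term ⇒ +0.356177;  D = -0.319030-0.158372i
Y_2^{m'}(θ=0.5045,φ=0.6741) and Σ D·Y over m':
  (-0.3190+0.1584i)·(+0.0199-0.0880i)  (-0.1380-0.5882i)·(+0.2554-0.2041i)  (+0.1275+0.0000i)·(+0.4097+0.0000i)  (+0.1380-0.5882i)·(-0.2554-0.2041i)  (-0.3190-0.1584i)·(+0.0199+0.0880i)
Y_2^0(R⁻¹ n̂) = -0.243088+0.000000i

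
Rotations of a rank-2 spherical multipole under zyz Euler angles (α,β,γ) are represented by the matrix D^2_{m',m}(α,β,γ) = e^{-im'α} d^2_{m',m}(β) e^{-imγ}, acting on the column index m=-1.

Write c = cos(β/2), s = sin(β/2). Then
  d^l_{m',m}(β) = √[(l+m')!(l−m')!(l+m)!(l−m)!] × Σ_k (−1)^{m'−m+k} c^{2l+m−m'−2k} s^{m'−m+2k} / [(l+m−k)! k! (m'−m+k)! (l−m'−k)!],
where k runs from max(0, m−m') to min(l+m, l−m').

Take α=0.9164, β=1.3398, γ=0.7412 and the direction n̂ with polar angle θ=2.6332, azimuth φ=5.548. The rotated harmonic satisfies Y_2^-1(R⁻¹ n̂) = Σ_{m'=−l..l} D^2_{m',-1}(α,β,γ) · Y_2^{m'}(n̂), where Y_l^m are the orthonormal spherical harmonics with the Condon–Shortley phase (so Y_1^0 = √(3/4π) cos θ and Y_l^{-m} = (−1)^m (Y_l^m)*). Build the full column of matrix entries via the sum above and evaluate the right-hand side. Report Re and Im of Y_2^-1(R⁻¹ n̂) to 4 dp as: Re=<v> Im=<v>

Need the full column D^2_{m',-1} for m'=−2..2 at α=0.9164, β=1.3398, γ=0.7412.
cos(β/2)=0.783884, sin(β/2)=0.620908
d^2_{-2,-1}: single k=1 term ⇒ +0.598153;  D = -0.504361+0.321569i
d^2_{-1,-1}: k∈[0..1] ⇒ +0.377578 -0.710687 = -0.333109;  D = +0.028879-0.331855i
d^2_{0,-1}: k∈[0..1] ⇒ -0.732584 +0.459630 = -0.272954;  D = -0.201347-0.184292i
d^2_{1,-1}: k∈[0..1] ⇒ +0.710687 -0.148630 = +0.562057;  D = +0.553453-0.097969i
d^2_{2,-1}: single k=0 term ⇒ -0.375286;  D = -0.173032+0.333016i
Y_2^{m'}(θ=2.6332,φ=5.548) and Σ D·Y over m':
  (-0.5044+0.3216i)·(+0.0092+0.0911i)  (+0.0289-0.3319i)·(-0.2436-0.2203i)  (-0.2013-0.1843i)·(+0.4066+0.0000i)  (+0.5535-0.0980i)·(+0.2436-0.2203i)  (-0.1730+0.3330i)·(+0.0092-0.0911i)
Y_2^-1(R⁻¹ n̂) = -0.053931-0.170417i

Re=-0.0539 Im=-0.1704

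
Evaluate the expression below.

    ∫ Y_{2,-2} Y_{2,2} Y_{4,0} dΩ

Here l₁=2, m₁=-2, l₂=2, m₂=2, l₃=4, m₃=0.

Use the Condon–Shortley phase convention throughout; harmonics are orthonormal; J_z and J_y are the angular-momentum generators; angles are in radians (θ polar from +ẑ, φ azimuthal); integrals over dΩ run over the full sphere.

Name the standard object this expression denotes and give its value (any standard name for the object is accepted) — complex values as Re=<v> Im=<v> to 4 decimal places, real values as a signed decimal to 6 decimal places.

This is a Gaunt coefficient — the integral of a triple product of spherical harmonics over the sphere.
m-sum 0 ✓  L=8 even ✓  0≤4≤4 ✓
Π(2lᵢ+1) = 5×5×9 = 225
triangle coeff Δ(2,2,4) = 1/630
Σ_t [0,0]: t=0:+1/16 = 1/16
(3j)²=2/35 [(2 2 4; 0 0 0)], sign=+1
Σ_t [0,0]: t=0:+1/576 = 1/576
(3j)²=1/630 [(2 2 4; -2 2 0)], sign=+1
⇒ 4πI² = 1/49
I = (+1)√(1/49/(4π)) = 0.04029926

Gaunt coefficient, +0.040299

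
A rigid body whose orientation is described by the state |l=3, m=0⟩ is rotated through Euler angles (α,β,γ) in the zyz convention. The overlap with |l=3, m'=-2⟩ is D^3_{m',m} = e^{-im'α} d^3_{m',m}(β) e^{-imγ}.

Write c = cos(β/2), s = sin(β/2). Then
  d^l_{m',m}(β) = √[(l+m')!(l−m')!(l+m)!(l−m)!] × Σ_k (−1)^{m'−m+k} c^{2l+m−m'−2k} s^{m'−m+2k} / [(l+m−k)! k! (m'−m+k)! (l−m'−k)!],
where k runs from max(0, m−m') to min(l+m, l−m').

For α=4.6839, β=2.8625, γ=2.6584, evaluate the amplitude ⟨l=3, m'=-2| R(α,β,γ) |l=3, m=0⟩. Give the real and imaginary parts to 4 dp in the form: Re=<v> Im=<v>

D^3_{-2,0}(4.6839,2.8625,2.6584) = e^{-i·-2·4.6839}·d^3_{-2,0}(2.8625)·e^{-i·0·2.6584}. Compute d first:
With c≡cos(β/2)=0.139094 and s≡sin(β/2)=0.990279, N=[1·120·6·6]^{1/2}=65.726707
Admissible k: 2..3 (factorial args all ≥0)
  k=2: (−1)^0·65.7267/(12)·0.1391^4·0.9903^2 = +0.002011
  k=3: (−1)^1·65.7267/(12)·0.1391^2·0.9903^4 = -0.101908
d^3_{-2,0}(2.8625) = +0.002011 -0.101908 = -0.099897
Phases: e^{-i·(-2)·4.6839}=-0.998377+0.056947i, e^{-i·(0)·2.6584}=+1.000000+0.000000i ⇒ D=+0.099735-0.005689i

Re=0.0997 Im=-0.0057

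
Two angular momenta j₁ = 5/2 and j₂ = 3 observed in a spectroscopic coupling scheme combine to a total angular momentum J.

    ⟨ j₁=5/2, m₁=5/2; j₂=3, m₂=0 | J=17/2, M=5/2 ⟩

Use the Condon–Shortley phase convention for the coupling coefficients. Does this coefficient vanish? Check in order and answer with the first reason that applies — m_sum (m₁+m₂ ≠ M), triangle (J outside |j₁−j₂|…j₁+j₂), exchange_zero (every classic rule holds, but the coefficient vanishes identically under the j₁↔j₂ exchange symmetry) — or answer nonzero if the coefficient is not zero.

triangle

m-sum: m₁+m₂ = 5/2+0 = 5/2, M = 5/2  ✓
triangle: need |j₁−j₂| ≤ J ≤ j₁+j₂, i.e. J ∈ [1/2, 11/2]; J = 17/2 is outside ✗ ⇒ coefficient is 0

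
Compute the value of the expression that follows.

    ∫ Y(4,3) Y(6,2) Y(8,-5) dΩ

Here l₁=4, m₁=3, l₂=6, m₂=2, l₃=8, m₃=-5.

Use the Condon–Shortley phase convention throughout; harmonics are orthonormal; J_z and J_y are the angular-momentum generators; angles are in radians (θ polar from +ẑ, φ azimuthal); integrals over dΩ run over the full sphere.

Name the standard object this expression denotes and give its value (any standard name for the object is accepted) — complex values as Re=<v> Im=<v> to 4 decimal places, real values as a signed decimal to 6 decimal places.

Gaunt coefficient, +0.021109

This is a Gaunt coefficient — the integral of a triple product of spherical harmonics over the sphere.
Checks pass: Σm=0; 18 even; l₃=8∈[2,10].
(2·4+1)(2·6+1)(2·8+1) = 1989
Δ: 2! 6! 10! / 19! → 1/23279256
sum: t=0:+1/1658880 t=1:−1/518400 t=2:+1/1658880 = -1/1382400
3j²(4 6 8; 0 0 0) = Δ·Π!·Σ² = 504/46189  (sign -1)
sum: t=0:+1/19353600 t=1:−1/21772800 = 1/174182400
3j²(4 6 8; 3 2 -5) = Δ·Π!·Σ² = 1/3876  (sign -1)
combine: 4πI² = 1989·504/46189·1/3876 = 378/67507
take √, sign +1: I = 0.02110895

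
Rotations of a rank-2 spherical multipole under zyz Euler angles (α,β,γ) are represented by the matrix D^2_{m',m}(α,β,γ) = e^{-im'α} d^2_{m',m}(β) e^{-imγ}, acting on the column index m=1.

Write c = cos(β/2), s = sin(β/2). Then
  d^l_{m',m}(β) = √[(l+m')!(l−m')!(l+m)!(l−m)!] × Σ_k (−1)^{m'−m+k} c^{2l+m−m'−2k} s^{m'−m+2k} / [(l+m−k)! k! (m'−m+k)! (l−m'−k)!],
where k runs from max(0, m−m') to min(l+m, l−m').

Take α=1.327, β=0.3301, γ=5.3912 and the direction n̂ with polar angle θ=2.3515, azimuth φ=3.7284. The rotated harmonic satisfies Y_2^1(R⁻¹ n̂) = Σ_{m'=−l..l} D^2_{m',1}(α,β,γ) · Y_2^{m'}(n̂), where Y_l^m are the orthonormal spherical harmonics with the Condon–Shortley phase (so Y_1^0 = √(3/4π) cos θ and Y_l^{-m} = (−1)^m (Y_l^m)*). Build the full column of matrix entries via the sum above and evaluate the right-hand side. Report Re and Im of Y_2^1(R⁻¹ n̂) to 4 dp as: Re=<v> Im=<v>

Need the full column D^2_{m',1} for m'=−2..2 at α=1.3270, β=0.3301, γ=5.3912.
cos(β/2)=0.986410, sin(β/2)=0.164302
d^2_{-2,1}: single k=3 term ⇒ +0.008750;  D = -0.008044-0.003443i
d^2_{-1,1}: k∈[2..3] ⇒ +0.078799 -0.000729 = +0.078070;  D = -0.047134+0.062236i
d^2_{0,1}: k∈[1..2] ⇒ +0.386269 -0.010717 = +0.375553;  D = +0.235797+0.292300i
d^2_{1,1}: k∈[0..1] ⇒ +0.946739 -0.078799 = +0.867940;  D = +0.787103-0.365770i
d^2_{2,1}: single k=0 term ⇒ -0.315388;  D = +0.059941+0.309639i
Y_2^{m'}(θ=2.3515,φ=3.7284) and Σ D·Y over m':
  (-0.0080-0.0034i)·(+0.0754-0.1798i)  (-0.0471+0.0622i)·(+0.3216-0.2139i)  (+0.2358+0.2923i)·(+0.1533+0.0000i)  (+0.7871-0.3658i)·(-0.3216-0.2139i)  (+0.0599+0.3096i)·(+0.0754+0.1798i)
Y_2^1(R⁻¹ n̂) = -0.349477+0.059514i

Re=-0.3495 Im=0.0595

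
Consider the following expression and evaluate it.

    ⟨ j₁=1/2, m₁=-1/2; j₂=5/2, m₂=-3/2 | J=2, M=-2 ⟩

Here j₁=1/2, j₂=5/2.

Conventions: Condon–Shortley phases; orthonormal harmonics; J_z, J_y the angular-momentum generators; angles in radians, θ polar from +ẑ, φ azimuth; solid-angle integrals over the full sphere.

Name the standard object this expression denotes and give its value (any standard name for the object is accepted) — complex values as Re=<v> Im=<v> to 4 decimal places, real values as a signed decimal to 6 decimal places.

Clebsch–Gordan coefficient, −√(1/6) ≈ -0.408248

This is a Clebsch–Gordan (vector-coupling) coefficient.
√[5·1!0!4!/6! · 0!1!1!4!0!4!] = √(96)
  +(−1)^1/∏(1,0,0,0,0,4)! = -1/24  (running -1/24)
⟨..|..⟩ = √(96)·(-1/24) = -0.408248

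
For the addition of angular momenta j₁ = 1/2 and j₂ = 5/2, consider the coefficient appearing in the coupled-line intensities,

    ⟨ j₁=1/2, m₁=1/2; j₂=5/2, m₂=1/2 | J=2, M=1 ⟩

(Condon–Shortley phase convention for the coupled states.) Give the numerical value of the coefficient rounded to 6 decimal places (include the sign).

j₁+j₂−J=1  J+j₁−j₂=0  J−j₁+j₂=4  j₁+j₂+J+1=6
(j₁±m₁, j₂±m₂, J±M) = (1,0,3,2,3,1)
P² = 12
sum k=0..0:
  [0] +1/6 = 1/6
S = 1/6
C² = P²·S² = 1/3 ; C = +0.577350

+√(1/3) = +0.577350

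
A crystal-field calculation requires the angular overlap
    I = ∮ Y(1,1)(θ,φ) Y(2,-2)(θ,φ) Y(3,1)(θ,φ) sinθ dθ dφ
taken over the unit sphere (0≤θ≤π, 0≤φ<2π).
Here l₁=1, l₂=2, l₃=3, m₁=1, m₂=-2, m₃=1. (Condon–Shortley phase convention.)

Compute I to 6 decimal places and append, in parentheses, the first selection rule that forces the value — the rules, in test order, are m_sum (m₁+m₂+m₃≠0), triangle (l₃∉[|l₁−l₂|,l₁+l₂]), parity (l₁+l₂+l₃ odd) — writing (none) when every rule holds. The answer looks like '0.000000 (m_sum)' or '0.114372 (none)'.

-0.082589 (none)

Checks pass: Σm=0; 6 even; l₃=3∈[1,3].
(2·1+1)(2·2+1)(2·3+1) = 105
Δ: 0! 2! 4! / 7! → 1/105
sum: t=0:+1/4 = 1/4
3j²(1 2 3; 0 0 0) = Δ·Π!·Σ² = 3/35  (sign -1)
sum: t=0:+1/48 = 1/48
3j²(1 2 3; 1 -2 1) = Δ·Π!·Σ² = 1/105  (sign +1)
combine: 4πI² = 105·3/35·1/105 = 3/35
take √, sign -1: I = -0.08258890
No selection rule forces the value: the integral is nonzero (none).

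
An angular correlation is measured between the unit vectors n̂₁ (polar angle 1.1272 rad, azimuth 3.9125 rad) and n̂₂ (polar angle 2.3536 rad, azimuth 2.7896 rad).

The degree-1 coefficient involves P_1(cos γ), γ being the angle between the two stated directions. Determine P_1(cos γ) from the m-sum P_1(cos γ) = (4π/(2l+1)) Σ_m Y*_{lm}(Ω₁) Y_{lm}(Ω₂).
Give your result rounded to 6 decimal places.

-0.025390

Expand P_1 via completeness: Σ_{m} conj(Y_{1,m}) at Ω₁ times Y_{1,m} at Ω₂ —
  m=-1: Y*=-0.22383 - 0.21744j  Y=-0.22992 - 0.08445j  product 0.03310 + 0.06889j
  m=+0: Y*=0.20970 + 0.00000j  Y=-0.34460 + 0.00000j  product -0.07226 + 0.00000j
  m=+1: Y*=0.22383 - 0.21744j  Y=0.22992 - 0.08445j  product 0.03310 - 0.06889j
Total Σ_m = -0.00606 + 0.00000j. Multiply by 4.188790: -0.02539 + 0.00000j. P_1(cos γ) = -0.025390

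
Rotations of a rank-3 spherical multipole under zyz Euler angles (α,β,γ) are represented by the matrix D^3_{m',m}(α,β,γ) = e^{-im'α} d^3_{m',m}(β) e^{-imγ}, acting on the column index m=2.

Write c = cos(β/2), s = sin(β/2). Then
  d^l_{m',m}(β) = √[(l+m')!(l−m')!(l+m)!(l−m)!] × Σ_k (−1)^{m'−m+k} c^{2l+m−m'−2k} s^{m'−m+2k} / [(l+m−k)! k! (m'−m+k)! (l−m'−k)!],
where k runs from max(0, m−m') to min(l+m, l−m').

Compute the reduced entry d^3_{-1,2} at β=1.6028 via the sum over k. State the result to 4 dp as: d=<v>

d^3_{-1,2}(β=1.6028) via the finite sum:
With c≡cos(β/2)=0.695702 and s≡sin(β/2)=0.718331, N=[2·24·120·1]^{1/2}=75.894664
Admissible k: 3..4 (factorial args all ≥0)
  k=3: (−1)^0·75.8947/(12)·0.6957^3·0.7183^3 = +0.789356
  k=4: (−1)^1·75.8947/(24)·0.6957^1·0.7183^5 = -0.420771
d^3_{-1,2}(1.6028) = +0.789356 -0.420771 = +0.368585

d=0.3686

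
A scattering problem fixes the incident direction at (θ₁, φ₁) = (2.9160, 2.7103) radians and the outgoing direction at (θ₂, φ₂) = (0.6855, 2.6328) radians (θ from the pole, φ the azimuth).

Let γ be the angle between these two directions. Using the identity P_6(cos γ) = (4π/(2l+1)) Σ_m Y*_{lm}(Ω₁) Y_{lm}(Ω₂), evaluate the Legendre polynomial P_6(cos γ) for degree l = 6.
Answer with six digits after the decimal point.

Term-by-term m-sum for l=6 (normalisation 4π/13 = 0.966644):
  m=-6: (-0.00005 - 0.00003j) × (-0.03097 + 0.00276j) = 0.00000 + 0.00000j  (running Σ = 0.00000 + 0.00000j)
  m=-5: (-0.00050 - 0.00076j) × (0.10889 - 0.07411j) = -0.00011 - 0.00005j  (running Σ = -0.00011 - 0.00004j)
  m=-4: (-0.00130 - 0.00834j) × (-0.14350 + 0.28649j) = 0.00258 + 0.00083j  (running Σ = 0.00247 + 0.00078j)
  m=-3: (0.01447 - 0.05092j) × (-0.02040 - 0.45902j) = -0.02367 - 0.00560j  (running Σ = -0.02120 - 0.00482j)
  m=-2: (0.14502 - 0.16933j) × (0.14152 + 0.22917j) = 0.05933 + 0.00927j  (running Σ = 0.03813 + 0.00445j)
  m=-1: (0.51251 - 0.23585j) × (0.19877 + 0.11087j) = 0.12802 + 0.00994j  (running Σ = 0.16615 + 0.01439j)
  m=0: (0.54107 + 0.00000j) × (-0.34874 + 0.00000j) = -0.18869 + 0.00000j  (running Σ = -0.02255 + 0.01439j)
  m=1: (-0.51251 - 0.23585j) × (-0.19877 + 0.11087j) = 0.12802 - 0.00994j  (running Σ = 0.10547 + 0.00445j)
  m=2: (0.14502 + 0.16933j) × (0.14152 - 0.22917j) = 0.05933 - 0.00927j  (running Σ = 0.16480 - 0.00482j)
  m=3: (-0.01447 - 0.05092j) × (0.02040 - 0.45902j) = -0.02367 + 0.00560j  (running Σ = 0.14113 + 0.00078j)
  m=4: (-0.00130 + 0.00834j) × (-0.14350 - 0.28649j) = 0.00258 - 0.00083j  (running Σ = 0.14371 - 0.00004j)
  m=5: (0.00050 - 0.00076j) × (-0.10889 - 0.07411j) = -0.00011 + 0.00005j  (running Σ = 0.14360 + 0.00000j)
  m=6: (-0.00005 + 0.00003j) × (-0.03097 - 0.00276j) = 0.00000 - 0.00000j  (running Σ = 0.14360 + 0.00000j)
Accumulated sum 0.14360 + 0.00000j; after 4π/(2l+1) scaling, 0.13881 + 0.00000j ⇒ P_6 = 0.138809

0.138809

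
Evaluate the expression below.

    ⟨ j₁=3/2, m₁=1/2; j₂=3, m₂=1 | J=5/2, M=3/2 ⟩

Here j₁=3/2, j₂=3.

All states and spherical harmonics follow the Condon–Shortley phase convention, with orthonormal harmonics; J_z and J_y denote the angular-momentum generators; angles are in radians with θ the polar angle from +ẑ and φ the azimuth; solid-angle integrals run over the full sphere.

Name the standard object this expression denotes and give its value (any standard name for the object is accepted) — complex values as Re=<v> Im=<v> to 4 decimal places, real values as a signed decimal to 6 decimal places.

This is a Clebsch–Gordan (vector-coupling) coefficient.
triangle: 2!·1!·4!/8! = 48/40320
(j±m)!: 2!·1!·4!·2!·4!·1! = 2304
prefactor² = (2J+1)·Δ·N² = 576/35
  k=0: +1/(0!·2!·1!·4!·0!·0!) = 1/48
  k=1: −1/(1!·1!·0!·3!·1!·1!) = -1/6
Σ = -7/48  ⇒  CG² = 576/35·(-7/48)² = 7/20
CG = −√(7/20) = -0.591608

Clebsch–Gordan coefficient, −√(7/20) ≈ -0.591608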